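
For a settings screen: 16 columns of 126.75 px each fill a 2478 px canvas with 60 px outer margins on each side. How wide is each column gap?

Take off 120 px of margins, leaving 2358 px.
16 columns take 16·126.75 = 2028 px; remaining 330 splits into 15 column gaps.
g = 330 / 15 = 22 px.

22 px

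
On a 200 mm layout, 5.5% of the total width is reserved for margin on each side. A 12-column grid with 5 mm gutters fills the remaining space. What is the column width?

Each margin = 5.5% of 200 = 11 mm; content = 200 − 2·11 = 178 mm.
Subtracting 11 gutters of 5 leaves 123 for 12 columns, so c = 10.25 mm.

10.25 mm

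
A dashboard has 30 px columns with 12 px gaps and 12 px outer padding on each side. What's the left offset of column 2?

54 px

Before column 2: the margin + 1 column + 1 gap.
Offset = 12 + 1·(30 + 12) = 12 + 42 = 54 px.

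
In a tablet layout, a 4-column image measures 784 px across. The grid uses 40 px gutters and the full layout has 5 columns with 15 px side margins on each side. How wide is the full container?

1020 px

4c + 3·40 = 784 → 4c = 664 → c = 166 px.
Total width: 2·15 + 5·166 + 4·40 = 1020 px.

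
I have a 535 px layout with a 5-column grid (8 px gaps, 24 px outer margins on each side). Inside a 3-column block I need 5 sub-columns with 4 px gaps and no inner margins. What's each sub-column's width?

Take off 48 px of margins, leaving 487 px.
487 − 4·8 = 455; ÷5 gives c = 91 px.
3 columns plus 2 gaps: 273 + 16 = 289 px.
289 − 4·4 = 273; ÷5 gives d = 54.6 px.

54.6 px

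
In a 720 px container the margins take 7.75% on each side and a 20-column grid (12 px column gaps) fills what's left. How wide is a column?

Each margin = 7.75% of 720 = 55.8 px; content = 720 − 2·55.8 = 608.4 px.
20c + 19·12 = 608.4 → 20c = 380.4 → c = 19.02 px.

19.02 px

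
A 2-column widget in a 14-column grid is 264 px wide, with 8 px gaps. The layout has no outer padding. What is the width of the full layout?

264 − 1·8 = 256; ÷2 gives c = 128 px.
Total width: 14·128 + 13·8 = 1896 px.

1896 px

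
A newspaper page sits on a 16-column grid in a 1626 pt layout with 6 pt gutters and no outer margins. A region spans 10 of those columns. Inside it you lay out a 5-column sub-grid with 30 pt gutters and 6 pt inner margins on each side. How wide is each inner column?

16 columns + 15 gutters: 16c + 15·6 = 1626.
16c = 1626 − 90 = 1536, so c = 96 pt.
Span of 10: 10·96 + 9·6 = 960 + 54 = 1014 pt.
Inner content = 1014 − 2·6 = 1002 pt.
Subtracting 4 gutters of 30 leaves 882 for 5 columns, so d = 176.4 pt.

176.4 pt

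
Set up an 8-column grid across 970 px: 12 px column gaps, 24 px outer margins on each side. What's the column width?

Inside the margins: 970 − 48 = 922 px.
8c + 7·12 = 922 → 8c = 838 → c = 104.75 px.

104.75 px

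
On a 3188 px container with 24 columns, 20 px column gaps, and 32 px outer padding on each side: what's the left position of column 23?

2914 px

Take off 64 px of margins, leaving 3124 px.
3124 − 23·20 = 2664; ÷24 gives c = 111 px.
Before column 23: the margin + 22 columns + 22 column gaps.
Offset = 32 + 22·(111 + 20) = 32 + 2882 = 2914 px.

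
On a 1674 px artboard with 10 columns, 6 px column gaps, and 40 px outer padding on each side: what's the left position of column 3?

360 px

Subtract both margins: 1674 − 2·40 = 1594 px.
1594 − 9·6 = 1540; ÷10 gives c = 154 px.
Each column+gutter stride is 160 px; 2 of them past the 40 px margin is 40 + 320 = 360 px.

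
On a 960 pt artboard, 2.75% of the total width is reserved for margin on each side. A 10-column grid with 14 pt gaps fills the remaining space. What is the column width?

78.12 pt

Margins: 2.75% × 960 = 26.4 pt each, so content = 960 − 52.8 = 907.2 pt.
10c + 9·14 = 907.2 → 10c = 781.2 → c = 78.12 pt.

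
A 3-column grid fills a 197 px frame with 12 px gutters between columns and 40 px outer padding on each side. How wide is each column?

31 px

Take off 80 px of margins, leaving 117 px.
117 − 2·12 = 93; ÷3 gives c = 31 px.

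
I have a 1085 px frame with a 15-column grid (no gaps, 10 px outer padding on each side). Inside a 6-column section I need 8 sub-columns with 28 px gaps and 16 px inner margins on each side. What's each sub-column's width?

Take off 20 px of margins, leaving 1065 px.
1065 / 15 = 71 px per column.
With no gaps, 6 columns span 6·71 = 426 px.
Inner content = 426 − 2·16 = 394 px.
8 columns + 7 gaps: 8d + 7·28 = 394.
8d = 394 − 196 = 198, so d = 24.75 px.

24.75 px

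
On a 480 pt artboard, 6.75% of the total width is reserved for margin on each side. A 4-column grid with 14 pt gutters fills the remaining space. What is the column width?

480 × (1 − 2·6.75%) = 480 × 86.5% = 415.2 pt for the columns.
4 columns + 3 gutters: 4c + 3·14 = 415.2.
4c = 415.2 − 42 = 373.2, so c = 93.3 pt.

93.3 pt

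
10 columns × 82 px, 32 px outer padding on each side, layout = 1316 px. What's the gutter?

48 px

Take off 64 px of margins, leaving 1252 px.
10·82 + 9g = 1252 → 9g = 432 → g = 48 px.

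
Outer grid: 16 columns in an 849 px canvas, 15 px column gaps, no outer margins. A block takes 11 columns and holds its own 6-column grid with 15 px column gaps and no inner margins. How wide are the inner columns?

849 − 15·15 = 624; ÷16 gives c = 39 px.
11 columns plus 10 column gaps: 429 + 150 = 579 px.
579 − 5·15 = 504; ÷6 gives d = 84 px.

84 px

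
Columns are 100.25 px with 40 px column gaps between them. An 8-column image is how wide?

Span of 8: 8·100.25 + 7·40 = 802 + 280 = 1082 px.

1082 px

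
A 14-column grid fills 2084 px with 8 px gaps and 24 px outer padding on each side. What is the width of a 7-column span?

1014 px

Content width = 2084 − 2·24 = 2036 px.
14c + 13·8 = 2036 → 14c = 1932 → c = 138 px.
Span of 7: 7·138 + 6·8 = 966 + 48 = 1014 px.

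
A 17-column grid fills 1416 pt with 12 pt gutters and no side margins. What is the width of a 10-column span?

828 pt

1416 − 16·12 = 1224; ÷17 gives c = 72 pt.
Span of 10: 10·72 + 9·12 = 720 + 108 = 828 pt.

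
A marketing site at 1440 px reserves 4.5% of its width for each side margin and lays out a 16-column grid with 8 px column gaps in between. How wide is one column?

1440 × (1 − 2·4.5%) = 1440 × 91% = 1310.4 px for the columns.
16c + 15·8 = 1310.4 → 16c = 1190.4 → c = 74.4 px.

74.4 px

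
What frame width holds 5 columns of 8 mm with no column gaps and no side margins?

Total width: 5·8 = 40 mm.

40 mm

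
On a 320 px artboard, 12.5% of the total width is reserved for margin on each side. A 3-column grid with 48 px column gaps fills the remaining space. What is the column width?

320 × (1 − 2·12.5%) = 320 × 75% = 240 px for the columns.
3 columns + 2 column gaps: 3c + 2·48 = 240.
3c = 240 − 96 = 144, so c = 48 px.

48 px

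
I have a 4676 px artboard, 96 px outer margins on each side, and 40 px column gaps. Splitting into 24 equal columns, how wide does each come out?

Content width = 4676 − 2·96 = 4484 px.
Subtracting 23 column gaps of 40 leaves 3564 for 24 columns, so c = 148.5 px.

148.5 px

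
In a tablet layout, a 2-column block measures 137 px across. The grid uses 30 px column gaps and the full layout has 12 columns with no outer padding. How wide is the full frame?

2c + 1·30 = 137 → 2c = 107 → c = 53.5 px.
Frame = 12·53.5 + 11·30 = 642 + 330 = 972 px.

972 px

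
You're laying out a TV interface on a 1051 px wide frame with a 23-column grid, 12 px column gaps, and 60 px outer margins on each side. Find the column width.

29 px

Subtract both margins: 1051 − 2·60 = 931 px.
23 columns + 22 column gaps: 23c + 22·12 = 931.
23c = 931 − 264 = 667, so c = 29 px.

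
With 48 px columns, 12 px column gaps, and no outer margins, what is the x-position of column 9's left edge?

Each column+gutter stride is 60 px; with no margin, 8 of them is 480 px.

480 px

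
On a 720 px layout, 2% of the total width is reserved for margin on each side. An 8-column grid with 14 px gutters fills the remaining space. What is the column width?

720 × (1 − 2·2%) = 720 × 96% = 691.2 px for the columns.
8c + 7·14 = 691.2 → 8c = 593.2 → c = 74.15 px.

74.15 px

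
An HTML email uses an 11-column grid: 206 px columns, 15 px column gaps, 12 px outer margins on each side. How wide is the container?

Container = 2·12 + 11·206 + 10·15 = 24 + 2266 + 150 = 2440 px.

2440 px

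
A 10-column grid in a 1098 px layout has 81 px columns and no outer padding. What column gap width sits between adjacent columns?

32 px

10·81 + 9g = 1098 → 9g = 288 → g = 32 px.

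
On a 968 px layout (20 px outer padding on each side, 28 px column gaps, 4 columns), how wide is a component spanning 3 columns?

Content width = 968 − 2·20 = 928 px.
928 − 3·28 = 844; ÷4 gives c = 211 px.
3-column span = 3·211 + 2·28 = 689 px.

689 px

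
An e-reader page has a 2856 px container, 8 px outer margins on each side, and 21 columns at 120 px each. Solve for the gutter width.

Inside the margins: 2856 − 16 = 2840 px.
21 columns take 21·120 = 2520 px; remaining 320 splits into 20 gutters.
g = 320 / 20 = 16 px.

16 px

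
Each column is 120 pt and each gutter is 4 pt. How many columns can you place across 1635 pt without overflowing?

13 columns: 13·120 + 12·4 = 1608 pt ≤ 1635.
14 columns: 1732 pt > 1635. So 13.

13 columns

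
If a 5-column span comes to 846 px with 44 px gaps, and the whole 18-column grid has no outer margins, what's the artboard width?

5 columns + 4 gaps: 5c + 4·44 = 846.
5c = 846 − 176 = 670, so c = 134 px.
Summing: 2412 + 748 = 3160 px.

3160 px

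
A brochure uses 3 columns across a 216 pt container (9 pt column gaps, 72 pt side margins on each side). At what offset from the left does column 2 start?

Inside the margins: 216 − 144 = 72 pt.
72 − 2·9 = 54; ÷3 gives c = 18 pt.
Column 2 starts at margin + 1·(column + gutter) = 72 + 1·27 = 99 pt.

99 pt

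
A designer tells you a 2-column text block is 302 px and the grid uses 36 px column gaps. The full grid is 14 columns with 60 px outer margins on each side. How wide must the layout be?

2450 px

2 columns + 1 column gap: 2c + 1·36 = 302.
2c = 302 − 36 = 266, so c = 133 px.
Total width: 2·60 + 14·133 + 13·36 = 2450 px.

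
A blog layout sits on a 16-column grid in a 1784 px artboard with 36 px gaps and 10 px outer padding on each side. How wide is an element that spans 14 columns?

Take off 20 px of margins, leaving 1764 px.
16c + 15·36 = 1764 → 16c = 1224 → c = 76.5 px.
Span of 14: 14·76.5 + 13·36 = 1071 + 468 = 1539 px.

1539 px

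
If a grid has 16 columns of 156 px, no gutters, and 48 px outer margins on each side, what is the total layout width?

2592 px

Layout = 2·48 + 16·156 = 96 + 2496 = 2592 px.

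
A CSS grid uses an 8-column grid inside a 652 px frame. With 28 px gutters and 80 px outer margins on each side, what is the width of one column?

Content width = 652 − 2·80 = 492 px.
Subtracting 7 gutters of 28 leaves 296 for 8 columns, so c = 37 px.

37 px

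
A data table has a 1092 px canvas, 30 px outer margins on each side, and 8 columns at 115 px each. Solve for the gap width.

16 px

Take off 60 px of margins, leaving 1032 px.
8·115 + 7g = 1032 → 7g = 112 → g = 16 px.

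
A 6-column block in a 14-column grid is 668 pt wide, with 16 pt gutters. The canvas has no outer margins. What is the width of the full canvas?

1580 pt

6 columns + 5 gutters: 6c + 5·16 = 668.
6c = 668 − 80 = 588, so c = 98 pt.
Summing: 1372 + 208 = 1580 pt.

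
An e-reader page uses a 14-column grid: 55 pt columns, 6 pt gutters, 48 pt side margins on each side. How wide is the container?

944 pt

Container = 2·48 + 14·55 + 13·6 = 96 + 770 + 78 = 944 pt.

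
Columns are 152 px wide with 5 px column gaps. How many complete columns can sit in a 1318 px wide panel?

Each extra column adds 152 + 5 = 157 px.
(1318 + 5) / 157 = 8.43, so 8 columns fit.

8 columns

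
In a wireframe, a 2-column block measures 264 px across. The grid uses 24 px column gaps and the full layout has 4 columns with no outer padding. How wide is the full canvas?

264 − 1·24 = 240; ÷2 gives c = 120 px.
Summing: 480 + 72 = 552 px.

552 px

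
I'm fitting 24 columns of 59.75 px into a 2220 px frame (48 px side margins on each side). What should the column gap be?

Content width = 2220 − 2·48 = 2124 px.
Columns use 1434 px, leaving 690 px across 23 column gaps = 30 px each.

30 px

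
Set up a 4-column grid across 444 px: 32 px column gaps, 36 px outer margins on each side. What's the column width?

69 px

Take off 72 px of margins, leaving 372 px.
Subtracting 3 column gaps of 32 leaves 276 for 4 columns, so c = 69 px.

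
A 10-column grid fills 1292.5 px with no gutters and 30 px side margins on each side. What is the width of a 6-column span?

Inside the margins: 1292.5 − 60 = 1232.5 px.
1232.5 / 10 = 123.25 px per column.
With no gutters, 6 columns span 6·123.25 = 739.5 px.

739.5 px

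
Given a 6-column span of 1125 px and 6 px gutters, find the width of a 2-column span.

6 columns + 5 gutters: 6c + 5·6 = 1125.
6c = 1125 − 30 = 1095, so c = 182.5 px.
Span of 2: 2·182.5 + 1·6 = 365 + 6 = 371 px.

371 px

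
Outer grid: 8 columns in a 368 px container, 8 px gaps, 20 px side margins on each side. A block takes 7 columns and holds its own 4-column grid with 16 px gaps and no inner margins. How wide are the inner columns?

59.5 px

Subtract both margins: 368 − 2·20 = 328 px.
8 columns + 7 gaps: 8c + 7·8 = 328.
8c = 328 − 56 = 272, so c = 34 px.
Span of 7: 7·34 + 6·8 = 238 + 48 = 286 px.
286 − 3·16 = 238; ÷4 gives d = 59.5 px.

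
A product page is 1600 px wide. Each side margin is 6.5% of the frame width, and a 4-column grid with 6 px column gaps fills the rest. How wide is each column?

1600 × (1 − 2·6.5%) = 1600 × 87% = 1392 px for the columns.
1392 − 3·6 = 1374; ÷4 gives c = 343.5 px.

343.5 px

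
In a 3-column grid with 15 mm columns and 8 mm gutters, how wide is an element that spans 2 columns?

38 mm

Span of 2: 2·15 + 1·8 = 30 + 8 = 38 mm.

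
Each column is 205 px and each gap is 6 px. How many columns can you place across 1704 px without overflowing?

k columns need k·205 + (k−1)·6 = k·211 − 6.
k·211 − 6 ≤ 1704 → k ≤ 1710 / 211 ≈ 8.10, so k = 8.

8 columns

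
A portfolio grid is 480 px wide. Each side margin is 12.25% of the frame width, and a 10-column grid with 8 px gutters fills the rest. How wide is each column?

Each margin = 12.25% of 480 = 58.8 px; content = 480 − 2·58.8 = 362.4 px.
10 columns + 9 gutters: 10c + 9·8 = 362.4.
10c = 362.4 − 72 = 290.4, so c = 29.04 px.

29.04 px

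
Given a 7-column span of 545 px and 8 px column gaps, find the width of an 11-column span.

7c + 6·8 = 545 → 7c = 497 → c = 71 px.
11-column span = 11·71 + 10·8 = 861 px.

861 px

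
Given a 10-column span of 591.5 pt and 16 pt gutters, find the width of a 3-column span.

166.25 pt

10c + 9·16 = 591.5 → 10c = 447.5 → c = 44.75 pt.
3 columns plus 2 gutters: 134.25 + 32 = 166.25 pt.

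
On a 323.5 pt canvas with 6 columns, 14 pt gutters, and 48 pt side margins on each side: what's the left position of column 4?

Inside the margins: 323.5 − 96 = 227.5 pt.
6c + 5·14 = 227.5 → 6c = 157.5 → c = 26.25 pt.
Before column 4: the margin + 3 columns + 3 gutters.
Offset = 48 + 3·(26.25 + 14) = 48 + 120.75 = 168.75 pt.

168.75 pt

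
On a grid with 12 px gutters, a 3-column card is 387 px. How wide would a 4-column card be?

Subtracting 2 gutters of 12 leaves 363 for 3 columns, so c = 121 px.
4 columns plus 3 gutters: 484 + 36 = 520 px.

520 px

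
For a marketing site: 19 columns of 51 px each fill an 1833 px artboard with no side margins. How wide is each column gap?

48 px

Columns use 969 px, leaving 864 px across 18 column gaps = 48 px each.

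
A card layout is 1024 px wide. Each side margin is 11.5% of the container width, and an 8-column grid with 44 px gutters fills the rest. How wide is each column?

Margins: 11.5% × 1024 = 117.76 px each, so content = 1024 − 235.52 = 788.48 px.
788.48 − 7·44 = 480.48; ÷8 gives c = 60.06 px.

60.06 px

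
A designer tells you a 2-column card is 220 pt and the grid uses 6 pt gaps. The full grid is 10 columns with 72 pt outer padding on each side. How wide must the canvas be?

Subtracting 1 gap of 6 leaves 214 for 2 columns, so c = 107 pt.
Total width: 2·72 + 10·107 + 9·6 = 1268 pt.

1268 pt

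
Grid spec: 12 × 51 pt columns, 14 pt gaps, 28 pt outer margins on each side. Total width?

Total width: 2·28 + 12·51 + 11·14 = 822 pt.

822 pt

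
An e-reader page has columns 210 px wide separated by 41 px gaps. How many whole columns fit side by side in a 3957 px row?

k columns need k·210 + (k−1)·41 = k·251 − 41.
k·251 − 41 ≤ 3957 → k ≤ 3998 / 251 ≈ 15.93, so k = 15.

15 columns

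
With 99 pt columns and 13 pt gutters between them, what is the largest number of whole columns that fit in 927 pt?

8 columns: 8·99 + 7·13 = 883 pt ≤ 927.
9 columns: 995 pt > 927. So 8.

8 columns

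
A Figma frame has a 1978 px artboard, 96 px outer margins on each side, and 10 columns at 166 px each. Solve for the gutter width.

Inside the margins: 1978 − 192 = 1786 px.
10·166 + 9g = 1786 → 9g = 126 → g = 14 px.

14 px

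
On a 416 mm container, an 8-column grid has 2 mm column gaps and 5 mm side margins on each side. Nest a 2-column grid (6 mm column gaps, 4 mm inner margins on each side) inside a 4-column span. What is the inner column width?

94 mm

Subtract both margins: 416 − 2·5 = 406 mm.
8c + 7·2 = 406 → 8c = 392 → c = 49 mm.
4 columns plus 3 column gaps: 196 + 6 = 202 mm.
Inner content = 202 − 2·4 = 194 mm.
Subtracting 1 column gap of 6 leaves 188 for 2 columns, so d = 94 mm.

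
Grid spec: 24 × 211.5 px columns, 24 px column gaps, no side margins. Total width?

5628 px

Summing: 5076 + 552 = 5628 px.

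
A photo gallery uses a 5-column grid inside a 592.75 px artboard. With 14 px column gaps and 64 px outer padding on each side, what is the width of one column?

Inside the margins: 592.75 − 128 = 464.75 px.
Subtracting 4 column gaps of 14 leaves 408.75 for 5 columns, so c = 81.75 px.

81.75 px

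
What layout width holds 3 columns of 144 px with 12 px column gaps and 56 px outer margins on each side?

568 px

Adding margins, columns and gutters: 112 + 432 + 24 = 568 px.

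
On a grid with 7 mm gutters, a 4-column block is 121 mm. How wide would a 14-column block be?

441 mm

4c + 3·7 = 121 → 4c = 100 → c = 25 mm.
14-column span = 14·25 + 13·7 = 441 mm.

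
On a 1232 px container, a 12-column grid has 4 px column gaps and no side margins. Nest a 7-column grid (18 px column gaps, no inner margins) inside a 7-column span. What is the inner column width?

1232 − 11·4 = 1188; ÷12 gives c = 99 px.
7 columns plus 6 column gaps: 693 + 24 = 717 px.
7 columns + 6 column gaps: 7d + 6·18 = 717.
7d = 717 − 108 = 609, so d = 87 px.

87 px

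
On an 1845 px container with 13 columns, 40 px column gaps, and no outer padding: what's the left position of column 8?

1015 px

1845 − 12·40 = 1365; ÷13 gives c = 105 px.
Each column+gutter stride is 145 px; with no margin, 7 of them is 1015 px.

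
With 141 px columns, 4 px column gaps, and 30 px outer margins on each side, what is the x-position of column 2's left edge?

175 px

Before column 2: the margin + 1 column + 1 column gap.
Offset = 30 + 1·(141 + 4) = 30 + 145 = 175 px.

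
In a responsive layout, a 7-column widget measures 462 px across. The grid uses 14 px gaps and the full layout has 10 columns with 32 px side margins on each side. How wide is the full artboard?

730 px

Subtracting 6 gaps of 14 leaves 378 for 7 columns, so c = 54 px.
Adding margins, columns and gutters: 64 + 540 + 126 = 730 px.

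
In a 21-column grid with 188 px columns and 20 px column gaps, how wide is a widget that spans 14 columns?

14 columns plus 13 column gaps: 2632 + 260 = 2892 px.

2892 px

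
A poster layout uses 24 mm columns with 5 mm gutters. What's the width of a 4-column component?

4-column span = 4·24 + 3·5 = 111 mm.

111 mm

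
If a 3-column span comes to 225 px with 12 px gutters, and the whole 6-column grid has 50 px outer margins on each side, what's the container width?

Subtracting 2 gutters of 12 leaves 201 for 3 columns, so c = 67 px.
Total width: 2·50 + 6·67 + 5·12 = 562 px.

562 px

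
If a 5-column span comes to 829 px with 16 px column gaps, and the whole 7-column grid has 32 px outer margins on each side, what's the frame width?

1231 px

5c + 4·16 = 829 → 5c = 765 → c = 153 px.
Total width: 2·32 + 7·153 + 6·16 = 1231 px.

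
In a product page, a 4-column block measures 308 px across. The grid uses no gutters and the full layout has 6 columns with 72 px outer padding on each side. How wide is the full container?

606 px

4c = 308 → c = 77 px.
Total width: 2·72 + 6·77 = 606 px.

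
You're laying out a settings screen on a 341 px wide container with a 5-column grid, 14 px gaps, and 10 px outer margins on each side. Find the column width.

Inside the margins: 341 − 20 = 321 px.
Subtracting 4 gaps of 14 leaves 265 for 5 columns, so c = 53 px.

53 px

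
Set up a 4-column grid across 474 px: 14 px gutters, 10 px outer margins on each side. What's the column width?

103 px

Take off 20 px of margins, leaving 454 px.
Subtracting 3 gutters of 14 leaves 412 for 4 columns, so c = 103 px.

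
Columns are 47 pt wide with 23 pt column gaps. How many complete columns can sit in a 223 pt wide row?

k columns need k·47 + (k−1)·23 = k·70 − 23.
k·70 − 23 ≤ 223 → k ≤ 246 / 70 ≈ 3.51, so k = 3.

3 columns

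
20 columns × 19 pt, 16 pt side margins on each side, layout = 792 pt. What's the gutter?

Inside the margins: 792 − 32 = 760 pt.
20 columns take 20·19 = 380 pt; remaining 380 splits into 19 gutters.
g = 380 / 19 = 20 pt.

20 pt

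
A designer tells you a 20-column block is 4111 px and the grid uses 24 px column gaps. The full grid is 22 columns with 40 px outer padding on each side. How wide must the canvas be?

20 columns + 19 column gaps: 20c + 19·24 = 4111.
20c = 4111 − 456 = 3655, so c = 182.75 px.
Total width: 2·40 + 22·182.75 + 21·24 = 4604.5 px.

4604.5 px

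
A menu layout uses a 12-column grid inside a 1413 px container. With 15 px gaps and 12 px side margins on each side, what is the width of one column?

Inside the margins: 1413 − 24 = 1389 px.
12c + 11·15 = 1389 → 12c = 1224 → c = 102 px.

102 px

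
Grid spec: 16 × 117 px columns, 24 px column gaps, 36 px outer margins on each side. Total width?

2304 px

Total width: 2·36 + 16·117 + 15·24 = 2304 px.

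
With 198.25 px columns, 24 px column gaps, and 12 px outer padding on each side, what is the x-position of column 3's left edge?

Before column 3: the margin + 2 columns + 2 column gaps.
Offset = 12 + 2·(198.25 + 24) = 12 + 444.5 = 456.5 px.

456.5 px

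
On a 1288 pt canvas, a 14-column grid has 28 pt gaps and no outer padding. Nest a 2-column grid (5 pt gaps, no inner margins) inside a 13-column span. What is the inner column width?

Subtracting 13 gaps of 28 leaves 924 for 14 columns, so c = 66 pt.
13 columns plus 12 gaps: 858 + 336 = 1194 pt.
2 columns + 1 gap: 2d + 1·5 = 1194.
2d = 1194 − 5 = 1189, so d = 594.5 pt.

594.5 pt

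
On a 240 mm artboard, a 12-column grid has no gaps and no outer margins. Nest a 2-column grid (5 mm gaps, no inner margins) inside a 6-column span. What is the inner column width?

57.5 mm

240 / 12 = 20 mm per column.
With no gaps, 6 columns span 6·20 = 120 mm.
Subtracting 1 gap of 5 leaves 115 for 2 columns, so d = 57.5 mm.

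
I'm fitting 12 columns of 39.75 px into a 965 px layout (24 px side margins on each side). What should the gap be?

40 px

Content width = 965 − 2·24 = 917 px.
12·39.75 + 11g = 917 → 11g = 440 → g = 40 px.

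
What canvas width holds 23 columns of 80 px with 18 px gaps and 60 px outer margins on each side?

2356 px

Adding margins, columns and gutters: 120 + 1840 + 396 = 2356 px.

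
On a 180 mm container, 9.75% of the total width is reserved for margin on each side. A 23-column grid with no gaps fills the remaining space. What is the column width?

6.3 mm

Margins: 9.75% × 180 = 17.55 mm each, so content = 180 − 35.1 = 144.9 mm.
With no gaps, each column is 144.9/23 = 6.3 mm.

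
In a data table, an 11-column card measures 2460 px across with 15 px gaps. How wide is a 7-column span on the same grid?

Subtracting 10 gaps of 15 leaves 2310 for 11 columns, so c = 210 px.
7 columns plus 6 gaps: 1470 + 90 = 1560 px.

1560 px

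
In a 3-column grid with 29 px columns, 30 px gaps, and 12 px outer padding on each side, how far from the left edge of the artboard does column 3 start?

130 px

Each column+gutter stride is 59 px; 2 of them past the 12 px margin is 12 + 118 = 130 px.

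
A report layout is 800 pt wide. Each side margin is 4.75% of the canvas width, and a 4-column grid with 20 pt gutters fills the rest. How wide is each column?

166 pt

Margins: 4.75% × 800 = 38 pt each, so content = 800 − 76 = 724 pt.
Subtracting 3 gutters of 20 leaves 664 for 4 columns, so c = 166 pt.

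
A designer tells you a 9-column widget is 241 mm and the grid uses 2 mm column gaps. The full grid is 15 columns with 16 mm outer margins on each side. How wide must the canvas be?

435 mm

9c + 8·2 = 241 → 9c = 225 → c = 25 mm.
Canvas = 2·16 + 15·25 + 14·2 = 32 + 375 + 28 = 435 mm.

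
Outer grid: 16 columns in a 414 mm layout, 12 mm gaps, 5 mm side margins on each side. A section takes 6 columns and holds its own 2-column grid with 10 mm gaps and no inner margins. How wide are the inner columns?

67 mm

Outer content = 414 − 2·5 = 404 mm.
16 columns + 15 gaps: 16c + 15·12 = 404.
16c = 404 − 180 = 224, so c = 14 mm.
6 columns plus 5 gaps: 84 + 60 = 144 mm.
144 − 1·10 = 134; ÷2 gives d = 67 mm.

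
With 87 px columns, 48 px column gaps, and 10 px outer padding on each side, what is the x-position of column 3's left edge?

280 px

Before column 3: the margin + 2 columns + 2 column gaps.
Offset = 10 + 2·(87 + 48) = 10 + 270 = 280 px.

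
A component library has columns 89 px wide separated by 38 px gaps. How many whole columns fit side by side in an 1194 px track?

9 columns

Each extra column adds 89 + 38 = 127 px.
(1194 + 38) / 127 = 9.70, so 9 columns fit.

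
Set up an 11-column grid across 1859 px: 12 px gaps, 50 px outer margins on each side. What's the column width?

Subtract both margins: 1859 − 2·50 = 1759 px.
1759 − 10·12 = 1639; ÷11 gives c = 149 px.

149 px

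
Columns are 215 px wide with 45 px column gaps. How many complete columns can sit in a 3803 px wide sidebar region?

k columns need k·215 + (k−1)·45 = k·260 − 45.
k·260 − 45 ≤ 3803 → k ≤ 3848 / 260 ≈ 14.80, so k = 14.

14 columns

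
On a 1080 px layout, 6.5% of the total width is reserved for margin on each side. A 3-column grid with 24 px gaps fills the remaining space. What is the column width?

297.2 px

Each margin = 6.5% of 1080 = 70.2 px; content = 1080 − 2·70.2 = 939.6 px.
Subtracting 2 gaps of 24 leaves 891.6 for 3 columns, so c = 297.2 px.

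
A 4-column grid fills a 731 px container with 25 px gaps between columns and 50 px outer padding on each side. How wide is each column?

139 px

Inside the margins: 731 − 100 = 631 px.
4c + 3·25 = 631 → 4c = 556 → c = 139 px.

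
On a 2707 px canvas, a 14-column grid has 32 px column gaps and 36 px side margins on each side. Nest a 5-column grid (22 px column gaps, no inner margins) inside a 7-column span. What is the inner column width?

Outer content = 2707 − 2·36 = 2635 px.
14 columns + 13 column gaps: 14c + 13·32 = 2635.
14c = 2635 − 416 = 2219, so c = 158.5 px.
7 columns plus 6 column gaps: 1109.5 + 192 = 1301.5 px.
1301.5 − 4·22 = 1213.5; ÷5 gives d = 242.7 px.

242.7 px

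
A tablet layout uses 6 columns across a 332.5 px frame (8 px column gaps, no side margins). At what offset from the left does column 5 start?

227 px

6 columns + 5 column gaps: 6c + 5·8 = 332.5.
6c = 332.5 − 40 = 292.5, so c = 48.75 px.
Before column 5: 4 columns + 4 column gaps.
Offset = 4·(48.75 + 8) = 4·56.75 = 227 px.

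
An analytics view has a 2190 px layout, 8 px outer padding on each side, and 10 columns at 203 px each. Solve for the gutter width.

16 px

Subtract both margins: 2190 − 2·8 = 2174 px.
10 columns take 10·203 = 2030 px; remaining 144 splits into 9 gutters.
g = 144 / 9 = 16 px.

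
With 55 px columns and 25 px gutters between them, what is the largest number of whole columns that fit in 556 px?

7 columns

k columns need k·55 + (k−1)·25 = k·80 − 25.
k·80 − 25 ≤ 556 → k ≤ 581 / 80 ≈ 7.26, so k = 7.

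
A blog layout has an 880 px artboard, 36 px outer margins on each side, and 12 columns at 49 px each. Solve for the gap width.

Content width = 880 − 2·36 = 808 px.
12·49 + 11g = 808 → 11g = 220 → g = 20 px.

20 px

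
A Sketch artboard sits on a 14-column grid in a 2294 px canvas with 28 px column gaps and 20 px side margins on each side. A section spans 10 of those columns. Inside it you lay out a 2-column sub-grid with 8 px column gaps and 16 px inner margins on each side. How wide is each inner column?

781 px

Subtract both margins: 2294 − 2·20 = 2254 px.
2254 − 13·28 = 1890; ÷14 gives c = 135 px.
Span of 10: 10·135 + 9·28 = 1350 + 252 = 1602 px.
Inner content = 1602 − 2·16 = 1570 px.
2 columns + 1 column gap: 2d + 1·8 = 1570.
2d = 1570 − 8 = 1562, so d = 781 px.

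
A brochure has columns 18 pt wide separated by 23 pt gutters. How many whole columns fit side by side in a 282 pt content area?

7 columns: 7·18 + 6·23 = 264 pt ≤ 282.
8 columns: 305 pt > 282. So 7.

7 columns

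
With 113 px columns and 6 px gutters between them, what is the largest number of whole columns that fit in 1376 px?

11 columns

Each extra column adds 113 + 6 = 119 px.
(1376 + 6) / 119 = 11.61, so 11 columns fit.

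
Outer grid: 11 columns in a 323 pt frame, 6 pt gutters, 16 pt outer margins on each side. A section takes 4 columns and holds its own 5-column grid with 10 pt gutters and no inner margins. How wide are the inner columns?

Outer content = 323 − 2·16 = 291 pt.
11 columns + 10 gutters: 11c + 10·6 = 291.
11c = 291 − 60 = 231, so c = 21 pt.
4 columns plus 3 gutters: 84 + 18 = 102 pt.
5d + 4·10 = 102 → 5d = 62 → d = 12.4 pt.

12.4 pt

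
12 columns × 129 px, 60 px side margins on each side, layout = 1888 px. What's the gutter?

Content width = 1888 − 2·60 = 1768 px.
12·129 + 11g = 1768 → 11g = 220 → g = 20 px.

20 px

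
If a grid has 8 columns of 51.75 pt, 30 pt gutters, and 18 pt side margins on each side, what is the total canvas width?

660 pt

Canvas = 2·18 + 8·51.75 + 7·30 = 36 + 414 + 210 = 660 pt.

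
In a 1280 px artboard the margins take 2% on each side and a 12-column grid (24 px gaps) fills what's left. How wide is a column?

80.4 px

Each margin = 2% of 1280 = 25.6 px; content = 1280 − 2·25.6 = 1228.8 px.
12c + 11·24 = 1228.8 → 12c = 964.8 → c = 80.4 px.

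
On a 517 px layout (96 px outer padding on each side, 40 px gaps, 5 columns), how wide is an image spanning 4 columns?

Inside the margins: 517 − 192 = 325 px.
5 columns + 4 gaps: 5c + 4·40 = 325.
5c = 325 − 160 = 165, so c = 33 px.
4 columns plus 3 gaps: 132 + 120 = 252 px.

252 px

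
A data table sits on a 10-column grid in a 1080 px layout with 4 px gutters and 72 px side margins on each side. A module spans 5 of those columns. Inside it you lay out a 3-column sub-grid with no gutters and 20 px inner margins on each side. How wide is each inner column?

142 px

Inside the margins: 1080 − 144 = 936 px.
10 columns + 9 gutters: 10c + 9·4 = 936.
10c = 936 − 36 = 900, so c = 90 px.
5-column span = 5·90 + 4·4 = 466 px.
Inner content = 466 − 2·20 = 426 px.
With no gutters, each column is 426/3 = 142 px.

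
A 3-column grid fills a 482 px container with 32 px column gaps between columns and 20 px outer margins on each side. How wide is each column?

126 px

Subtract both margins: 482 − 2·20 = 442 px.
Subtracting 2 column gaps of 32 leaves 378 for 3 columns, so c = 126 px.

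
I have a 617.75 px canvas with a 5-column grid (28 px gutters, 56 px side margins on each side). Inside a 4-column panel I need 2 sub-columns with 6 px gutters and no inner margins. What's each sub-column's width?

Subtract both margins: 617.75 − 2·56 = 505.75 px.
5 columns + 4 gutters: 5c + 4·28 = 505.75.
5c = 505.75 − 112 = 393.75, so c = 78.75 px.
Span of 4: 4·78.75 + 3·28 = 315 + 84 = 399 px.
2d + 1·6 = 399 → 2d = 393 → d = 196.5 px.

196.5 px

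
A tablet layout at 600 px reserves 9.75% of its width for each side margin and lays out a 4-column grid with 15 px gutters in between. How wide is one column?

600 × (1 − 2·9.75%) = 600 × 80.5% = 483 px for the columns.
483 − 3·15 = 438; ÷4 gives c = 109.5 px.

109.5 px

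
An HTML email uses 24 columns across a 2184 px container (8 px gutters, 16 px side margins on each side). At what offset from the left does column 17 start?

Content = 2184 − 2·16 = 2152 px.
Subtracting 23 gutters of 8 leaves 1968 for 24 columns, so c = 82 px.
Each column+gutter stride is 90 px; 16 of them past the 16 px margin is 16 + 1440 = 1456 px.

1456 px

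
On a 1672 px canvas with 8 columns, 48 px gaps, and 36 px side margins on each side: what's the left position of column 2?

242 px

Inside the margins: 1672 − 72 = 1600 px.
8 columns + 7 gaps: 8c + 7·48 = 1600.
8c = 1600 − 336 = 1264, so c = 158 px.
Column 2 starts at margin + 1·(column + gutter) = 36 + 1·206 = 242 px.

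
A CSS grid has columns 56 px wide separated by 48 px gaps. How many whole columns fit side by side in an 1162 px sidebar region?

11 columns: 11·56 + 10·48 = 1096 px ≤ 1162.
12 columns: 1200 px > 1162. So 11.

11 columns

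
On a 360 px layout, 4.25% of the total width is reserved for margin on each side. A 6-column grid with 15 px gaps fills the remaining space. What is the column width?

Margins: 4.25% × 360 = 15.3 px each, so content = 360 − 30.6 = 329.4 px.
Subtracting 5 gaps of 15 leaves 254.4 for 6 columns, so c = 42.4 px.

42.4 px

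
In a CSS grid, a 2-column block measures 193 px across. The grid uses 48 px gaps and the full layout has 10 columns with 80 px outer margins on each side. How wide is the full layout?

2c + 1·48 = 193 → 2c = 145 → c = 72.5 px.
Total width: 2·80 + 10·72.5 + 9·48 = 1317 px.

1317 px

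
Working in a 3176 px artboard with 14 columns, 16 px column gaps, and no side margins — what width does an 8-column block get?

3176 − 13·16 = 2968; ÷14 gives c = 212 px.
Span of 8: 8·212 + 7·16 = 1696 + 112 = 1808 px.

1808 px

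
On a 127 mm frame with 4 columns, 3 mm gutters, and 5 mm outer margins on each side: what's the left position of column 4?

95 mm

Subtract both margins: 127 − 2·5 = 117 mm.
Subtracting 3 gutters of 3 leaves 108 for 4 columns, so c = 27 mm.
Each column+gutter stride is 30 mm; 3 of them past the 5 mm margin is 5 + 90 = 95 mm.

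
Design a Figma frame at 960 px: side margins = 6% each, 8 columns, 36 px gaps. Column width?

74.1 px

Each margin = 6% of 960 = 57.6 px; content = 960 − 2·57.6 = 844.8 px.
Subtracting 7 gaps of 36 leaves 592.8 for 8 columns, so c = 74.1 px.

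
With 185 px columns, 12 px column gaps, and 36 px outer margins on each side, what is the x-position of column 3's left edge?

Column 3 starts at margin + 2·(column + gutter) = 36 + 2·197 = 430 px.

430 px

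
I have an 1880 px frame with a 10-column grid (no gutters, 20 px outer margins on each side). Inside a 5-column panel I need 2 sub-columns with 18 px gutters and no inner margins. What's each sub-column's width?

Outer content = 1880 − 2·20 = 1840 px.
10c = 1840 → c = 184 px.
With no gutters, 5 columns span 5·184 = 920 px.
920 − 1·18 = 902; ÷2 gives d = 451 px.

451 px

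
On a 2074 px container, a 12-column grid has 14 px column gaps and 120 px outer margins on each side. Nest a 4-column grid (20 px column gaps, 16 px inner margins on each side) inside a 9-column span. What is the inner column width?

Inside the margins: 2074 − 240 = 1834 px.
Subtracting 11 column gaps of 14 leaves 1680 for 12 columns, so c = 140 px.
9 columns plus 8 column gaps: 1260 + 112 = 1372 px.
Inner content = 1372 − 2·16 = 1340 px.
4 columns + 3 column gaps: 4d + 3·20 = 1340.
4d = 1340 − 60 = 1280, so d = 320 px.

320 px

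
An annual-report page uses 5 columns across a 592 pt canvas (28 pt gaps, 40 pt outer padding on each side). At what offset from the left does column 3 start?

256 pt

Content = 592 − 2·40 = 512 pt.
Subtracting 4 gaps of 28 leaves 400 for 5 columns, so c = 80 pt.
Each column+gutter stride is 108 pt; 2 of them past the 40 pt margin is 40 + 216 = 256 pt.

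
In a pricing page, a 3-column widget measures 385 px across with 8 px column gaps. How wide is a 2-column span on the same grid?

3 columns + 2 column gaps: 3c + 2·8 = 385.
3c = 385 − 16 = 369, so c = 123 px.
2 columns plus 1 column gap: 246 + 8 = 254 px.

254 px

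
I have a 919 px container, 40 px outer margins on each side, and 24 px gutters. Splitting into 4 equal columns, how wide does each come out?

191.75 px

Inside the margins: 919 − 80 = 839 px.
Subtracting 3 gutters of 24 leaves 767 for 4 columns, so c = 191.75 px.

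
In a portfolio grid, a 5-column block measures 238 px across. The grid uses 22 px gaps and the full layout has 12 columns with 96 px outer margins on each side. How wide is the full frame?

5 columns + 4 gaps: 5c + 4·22 = 238.
5c = 238 − 88 = 150, so c = 30 px.
Total width: 2·96 + 12·30 + 11·22 = 794 px.

794 px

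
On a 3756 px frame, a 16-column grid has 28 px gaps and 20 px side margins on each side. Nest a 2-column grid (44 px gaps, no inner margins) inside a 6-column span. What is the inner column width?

666 px

Take off 40 px of margins, leaving 3716 px.
16c + 15·28 = 3716 → 16c = 3296 → c = 206 px.
6-column span = 6·206 + 5·28 = 1376 px.
1376 − 1·44 = 1332; ÷2 gives d = 666 px.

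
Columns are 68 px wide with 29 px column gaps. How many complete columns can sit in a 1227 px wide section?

12 columns

k columns need k·68 + (k−1)·29 = k·97 − 29.
k·97 − 29 ≤ 1227 → k ≤ 1256 / 97 ≈ 12.95, so k = 12.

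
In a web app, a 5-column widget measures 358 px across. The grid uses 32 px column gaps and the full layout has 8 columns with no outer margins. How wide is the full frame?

592 px

358 − 4·32 = 230; ÷5 gives c = 46 px.
Frame = 8·46 + 7·32 = 368 + 224 = 592 px.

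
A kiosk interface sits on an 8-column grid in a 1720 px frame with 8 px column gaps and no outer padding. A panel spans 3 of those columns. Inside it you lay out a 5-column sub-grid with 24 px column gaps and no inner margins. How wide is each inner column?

8c + 7·8 = 1720 → 8c = 1664 → c = 208 px.
Span of 3: 3·208 + 2·8 = 624 + 16 = 640 px.
640 − 4·24 = 544; ÷5 gives d = 108.8 px.

108.8 px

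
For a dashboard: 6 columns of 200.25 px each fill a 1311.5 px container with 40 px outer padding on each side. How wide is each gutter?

6 px

Subtract both margins: 1311.5 − 2·40 = 1231.5 px.
Columns use 1201.5 px, leaving 30 px across 5 gutters = 6 px each.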